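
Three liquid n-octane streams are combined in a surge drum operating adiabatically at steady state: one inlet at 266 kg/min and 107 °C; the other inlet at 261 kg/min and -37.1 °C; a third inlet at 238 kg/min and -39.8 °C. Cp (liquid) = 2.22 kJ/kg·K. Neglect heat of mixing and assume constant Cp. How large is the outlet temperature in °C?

T_out = 12.2 °C

No heat crosses the boundary, so H_out = H_in.
T_out = Σ ṁᵢCp,ᵢTᵢ / Σ ṁᵢCp,ᵢ
      = 20660 / 1698.3 = 12.165 °C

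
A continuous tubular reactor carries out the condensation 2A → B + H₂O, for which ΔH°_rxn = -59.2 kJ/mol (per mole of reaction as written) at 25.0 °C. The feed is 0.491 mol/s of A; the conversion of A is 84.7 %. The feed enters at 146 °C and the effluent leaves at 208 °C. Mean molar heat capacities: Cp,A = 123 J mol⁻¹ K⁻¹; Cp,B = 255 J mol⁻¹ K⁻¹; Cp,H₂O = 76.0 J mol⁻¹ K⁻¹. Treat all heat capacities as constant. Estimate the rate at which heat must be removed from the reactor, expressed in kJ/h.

Extent of reaction ξ = 0.847 × 0.491 / 2 = 0.20794 mol/s
Reaction term: ξ·ΔH°_rxn = 0.20794 × -59.2 = -12.31 kJ/s
Sensible, feed 146→25 °C: -7.3076 kJ/s
Outlet flows (mol/s): A 0.075123, B 0.20794, H₂O 0.20794
Sensible, products 25→208 °C: 14.286 kJ/s
Q = ΔH = -5.3311 kJ/s = -5.3311 kW
Heat removed = 19192 kJ/h

Q_out = 19200 kJ/h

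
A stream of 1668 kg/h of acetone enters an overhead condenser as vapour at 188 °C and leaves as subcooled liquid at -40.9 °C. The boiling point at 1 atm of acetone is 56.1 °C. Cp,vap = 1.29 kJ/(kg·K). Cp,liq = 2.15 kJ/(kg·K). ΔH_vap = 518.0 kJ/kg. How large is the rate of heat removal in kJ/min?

vapour 188→56.1 °C: -170.15 kJ/kg
condensation at 56.1 °C: -518 kJ/kg
liquid 56.1→-40.9 °C: -208.55 kJ/kg
Δh = -170.15 + -518 + -208.55 = -896.7 kJ/kg
Q = ṁ·Δh = 1668 kg/h × -896.7 kJ/kg = -1.4957e+06 kJ/h
|Q| = 415.47 kW = 24928 kJ/min

Q_c = 24900 kJ/min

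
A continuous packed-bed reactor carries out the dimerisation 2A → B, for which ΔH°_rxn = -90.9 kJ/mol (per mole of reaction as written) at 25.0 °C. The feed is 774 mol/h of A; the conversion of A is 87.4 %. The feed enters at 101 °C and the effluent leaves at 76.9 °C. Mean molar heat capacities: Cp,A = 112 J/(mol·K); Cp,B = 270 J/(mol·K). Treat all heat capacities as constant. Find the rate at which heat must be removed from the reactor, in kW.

Q_out = 8.90 kW

Extent of reaction ξ = 0.874 × 774 / 2 = 338.24 mol/h
Reaction term: ξ·ΔH°_rxn = 338.24 × -90.9 = -30746 kJ/h
Sensible, feed 101→25 °C: -6588.3 kJ/h
Outlet flows (mol/h): A 97.524, B 338.24
Sensible, products 25→76.9 °C: 5306.6 kJ/h
Q = ΔH = -32028 kJ/h = -8.8965 kW
Heat removed = 8.8965 kW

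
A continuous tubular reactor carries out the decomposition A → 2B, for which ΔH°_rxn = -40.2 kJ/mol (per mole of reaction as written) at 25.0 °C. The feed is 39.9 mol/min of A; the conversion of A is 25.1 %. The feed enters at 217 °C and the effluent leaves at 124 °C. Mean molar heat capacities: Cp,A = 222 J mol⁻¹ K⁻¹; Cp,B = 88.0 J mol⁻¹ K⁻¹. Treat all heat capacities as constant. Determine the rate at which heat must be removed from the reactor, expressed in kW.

Extent of reaction ξ = 0.251 × 39.9 = 10.015 mol/min
Reaction term: ξ·ΔH°_rxn = 10.015 × -40.2 = -402.6 kJ/min
Sensible, feed 217→25 °C: -1700.7 kJ/min
Outlet flows (mol/min): A 29.885, B 20.03
Sensible, products 25→124 °C: 831.31 kJ/min
Q = ΔH = -1272 kJ/min = -21.2 kW
Heat removed = 21.2 kW

Q_out = 21.2 kW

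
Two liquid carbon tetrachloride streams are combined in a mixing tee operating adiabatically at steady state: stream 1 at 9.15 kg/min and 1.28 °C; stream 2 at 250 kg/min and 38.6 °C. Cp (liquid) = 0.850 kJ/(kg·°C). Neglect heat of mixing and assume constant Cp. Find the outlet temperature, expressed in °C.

T_out = 37.3 °C

Energy balance with Q = 0: Σ ṁᵢCp,ᵢ(T_out − Tᵢ) = 0
T_out = Σ ṁᵢCp,ᵢTᵢ / Σ ṁᵢCp,ᵢ
      = 8212.5 / 220.28 = 37.282 °C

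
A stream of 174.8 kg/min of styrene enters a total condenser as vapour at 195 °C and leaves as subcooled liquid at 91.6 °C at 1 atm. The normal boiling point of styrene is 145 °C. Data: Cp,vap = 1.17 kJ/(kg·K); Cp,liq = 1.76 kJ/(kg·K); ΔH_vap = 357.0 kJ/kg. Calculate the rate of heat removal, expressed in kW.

Q_c = 1480 kW

vapour 195→145 °C: -58.5 kJ/kg
condensation at 145 °C: -357 kJ/kg
liquid 145→91.6 °C: -93.984 kJ/kg
Δh = -58.5 + -357 + -93.984 = -509.48 kJ/kg
Q = ṁ·Δh = 174.8 kg/min × -509.48 kJ/kg = -89058 kJ/min
|Q| = 1484.3 kW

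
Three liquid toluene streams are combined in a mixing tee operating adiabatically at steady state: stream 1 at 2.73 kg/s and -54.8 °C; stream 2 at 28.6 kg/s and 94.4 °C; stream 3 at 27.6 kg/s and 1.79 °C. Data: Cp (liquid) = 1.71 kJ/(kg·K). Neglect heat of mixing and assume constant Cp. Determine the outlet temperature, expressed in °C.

Adiabatic, steady state ⇒ Σ ṁᵢCp,ᵢ(T_out − Tᵢ) = 0
Σ ṁᵢCp,ᵢTᵢ = 2.73×1.71×-54.8 + 28.6×1.71×94.4 + 27.6×1.71×1.79 = 4445.4
Σ ṁᵢCp,ᵢ = 2.73×1.71 + 28.6×1.71 + 27.6×1.71 = 100.77
T_out = 4445.4 / 100.77 = 44.114 °C

T_out = 44.1 °C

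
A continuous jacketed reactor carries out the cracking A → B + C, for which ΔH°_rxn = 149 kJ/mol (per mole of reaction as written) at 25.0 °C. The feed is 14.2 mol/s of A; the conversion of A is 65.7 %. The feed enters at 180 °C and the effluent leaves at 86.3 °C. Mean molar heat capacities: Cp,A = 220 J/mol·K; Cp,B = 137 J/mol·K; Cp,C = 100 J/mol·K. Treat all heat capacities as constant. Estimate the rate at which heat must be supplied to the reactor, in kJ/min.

Extent of reaction ξ = 0.657 × 14.2 = 9.3294 mol/s
Reaction term: ξ·ΔH°_rxn = 9.3294 × 149 = 1390.1 kJ/s
Sensible, feed 180→25 °C: -484.22 kJ/s
Outlet flows (mol/s): A 4.8706, B 9.3294, C 9.3294
Sensible, products 25→86.3 °C: 201.22 kJ/s
Q = ΔH = 1107.1 kJ/s = 1107.1 kW
Heat supplied = 66425 kJ/min

Q_in = 66400 kJ/min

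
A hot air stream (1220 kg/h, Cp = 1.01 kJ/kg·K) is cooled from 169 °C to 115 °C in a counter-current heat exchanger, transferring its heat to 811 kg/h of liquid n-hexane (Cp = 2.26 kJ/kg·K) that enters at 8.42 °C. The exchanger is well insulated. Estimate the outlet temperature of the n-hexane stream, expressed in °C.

Heat released by hot stream: Q = 1220 × 1.01 × (169 − 115) = 66539 kJ/h
Energy balance on cold side (adiabatic exchanger): Q = ṁ_c·Cp_c·(T_c,out − T_c,in)
T_c,out = 8.42 + 66539/(811 × 2.26) = 44.723 °C

T_c,out = 44.7 °C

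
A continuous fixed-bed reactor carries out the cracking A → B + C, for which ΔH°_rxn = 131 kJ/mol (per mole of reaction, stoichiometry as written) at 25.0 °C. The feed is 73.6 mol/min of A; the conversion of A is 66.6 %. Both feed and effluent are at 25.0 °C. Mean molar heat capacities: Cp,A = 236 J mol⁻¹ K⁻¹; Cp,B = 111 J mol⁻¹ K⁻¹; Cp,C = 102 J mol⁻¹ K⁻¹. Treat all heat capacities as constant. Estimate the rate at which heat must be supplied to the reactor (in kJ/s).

Extent of reaction ξ = 0.666 × 73.6 = 49.018 mol/min
Reaction term: ξ·ΔH°_rxn = 49.018 × 131 = 6421.3 kJ/min
Q = ΔH = 6421.3 kJ/min = 107.02 kW
Heat supplied = 107.02 kJ/s

Q_in = 107 kJ/s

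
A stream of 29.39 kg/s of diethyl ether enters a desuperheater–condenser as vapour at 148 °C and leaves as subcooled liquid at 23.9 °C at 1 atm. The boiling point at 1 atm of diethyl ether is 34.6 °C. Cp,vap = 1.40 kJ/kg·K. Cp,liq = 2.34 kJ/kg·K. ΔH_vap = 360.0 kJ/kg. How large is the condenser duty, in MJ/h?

vapour 148→34.6 °C: -158.76 kJ/kg
condensation at 34.6 °C: -360 kJ/kg
liquid 34.6→23.9 °C: -25.038 kJ/kg
Δh = -158.76 + -360 + -25.038 = -543.8 kJ/kg
Q = ṁ·Δh = 29.39 kg/s × -543.8 kJ/kg = -15982 kJ/s
|Q| = 15982 kW = 57536 MJ/h

Q_c = 57500 MJ/h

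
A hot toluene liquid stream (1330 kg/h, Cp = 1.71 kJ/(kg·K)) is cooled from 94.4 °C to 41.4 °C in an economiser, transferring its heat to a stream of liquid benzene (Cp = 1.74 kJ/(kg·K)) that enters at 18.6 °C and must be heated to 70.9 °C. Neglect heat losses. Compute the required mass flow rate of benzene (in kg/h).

Heat released by hot stream: Q = 1330 × 1.71 × (94.4 − 41.4) = 120540 kJ/h
Energy balance on cold side (adiabatic exchanger): Q = ṁ_c·Cp_c·(T_c,out − T_c,in)
ṁ_c = 120540 / [1.74 × (70.9 − 18.6)] = 1324.6 kg/h

ṁ_c = 1320 kg/h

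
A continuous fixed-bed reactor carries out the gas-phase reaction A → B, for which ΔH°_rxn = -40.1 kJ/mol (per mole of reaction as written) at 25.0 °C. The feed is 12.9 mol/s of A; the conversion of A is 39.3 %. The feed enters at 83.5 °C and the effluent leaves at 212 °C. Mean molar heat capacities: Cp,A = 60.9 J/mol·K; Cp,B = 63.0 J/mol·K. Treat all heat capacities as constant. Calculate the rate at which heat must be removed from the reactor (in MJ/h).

Q_out = 361 MJ/h

Extent of reaction ξ = 0.393 × 12.9 = 5.0697 mol/s
Reaction term: ξ·ΔH°_rxn = 5.0697 × -40.1 = -203.29 kJ/s
Sensible, feed 83.5→25 °C: -45.958 kJ/s
Outlet flows (mol/s): A 7.8303, B 5.0697
Sensible, products 25→212 °C: 148.9 kJ/s
Q = ΔH = -100.35 kJ/s = -100.35 kW
Heat removed = 361.27 MJ/h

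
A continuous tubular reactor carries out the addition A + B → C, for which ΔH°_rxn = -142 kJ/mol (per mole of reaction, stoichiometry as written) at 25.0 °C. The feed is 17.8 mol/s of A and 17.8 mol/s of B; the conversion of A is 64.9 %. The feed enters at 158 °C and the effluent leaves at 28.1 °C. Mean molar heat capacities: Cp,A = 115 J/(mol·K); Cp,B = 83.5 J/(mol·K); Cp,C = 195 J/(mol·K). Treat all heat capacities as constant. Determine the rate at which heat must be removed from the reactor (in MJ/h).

Q_out = 7560 MJ/h

Extent of reaction ξ = 0.649 × 17.8 = 11.552 mol/s
Reaction term: ξ·ΔH°_rxn = 11.552 × -142 = -1640.4 kJ/s
Sensible, feed 158→25 °C: -469.93 kJ/s
Outlet flows (mol/s): A 6.2478, B 6.2478, C 11.552
Sensible, products 25→28.1 °C: 10.828 kJ/s
Q = ΔH = -2099.5 kJ/s = -2099.5 kW
Heat removed = 7558.2 MJ/h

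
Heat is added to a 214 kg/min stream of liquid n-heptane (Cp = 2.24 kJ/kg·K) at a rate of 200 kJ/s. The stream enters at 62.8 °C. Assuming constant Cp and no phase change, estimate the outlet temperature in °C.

Q = 200 kJ/s = 12000 kJ/min
ΔT = Q/(ṁ·Cp) = 12000/(214×2.24) = 25.033 K
T_out = 62.8 + 25.033 = 87.833 °C

T_out = 87.8 °C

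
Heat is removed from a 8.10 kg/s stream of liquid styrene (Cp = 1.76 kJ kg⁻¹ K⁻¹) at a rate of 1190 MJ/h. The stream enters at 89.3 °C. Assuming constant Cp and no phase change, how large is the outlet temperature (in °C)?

Q = 1190 MJ/h = 330.56 kJ/s
ΔT = Q/(ṁ·Cp) = 330.56/(8.10×1.76) = 23.187 K
T_out = 89.3 − 23.187 = 66.113 °C

T_out = 66.1 °C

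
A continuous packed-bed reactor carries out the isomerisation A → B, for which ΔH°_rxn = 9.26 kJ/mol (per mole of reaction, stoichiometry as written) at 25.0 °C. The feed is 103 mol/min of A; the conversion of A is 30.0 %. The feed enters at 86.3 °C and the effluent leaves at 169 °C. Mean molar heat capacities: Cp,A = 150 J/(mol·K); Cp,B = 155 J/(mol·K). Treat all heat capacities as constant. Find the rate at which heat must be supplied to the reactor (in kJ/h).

Q_in = 95200 kJ/h

Extent of reaction ξ = 0.300 × 103 = 30.9 mol/min
Reaction term: ξ·ΔH°_rxn = 30.9 × 9.26 = 286.13 kJ/min
Sensible, feed 86.3→25 °C: -947.09 kJ/min
Outlet flows (mol/min): A 72.1, B 30.9
Sensible, products 25→169 °C: 2247 kJ/min
Q = ΔH = 1586.1 kJ/min = 26.435 kW
Heat supplied = 95166 kJ/h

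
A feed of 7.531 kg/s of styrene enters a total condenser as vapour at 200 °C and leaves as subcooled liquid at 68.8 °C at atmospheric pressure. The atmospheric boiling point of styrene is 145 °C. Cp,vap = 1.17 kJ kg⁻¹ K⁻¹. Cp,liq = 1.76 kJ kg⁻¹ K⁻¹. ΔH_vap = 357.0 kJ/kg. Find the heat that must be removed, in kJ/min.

Q_c = 251000 kJ/min

vapour 200→145 °C: -64.35 kJ/kg
condensation at 145 °C: -357 kJ/kg
liquid 145→68.8 °C: -134.11 kJ/kg
Δh = -64.35 + -357 + -134.11 = -555.46 kJ/kg
Q = ṁ·Δh = 7.531 kg/s × -555.46 kJ/kg = -4183.2 kJ/s
|Q| = 4183.2 kW = 250990 kJ/min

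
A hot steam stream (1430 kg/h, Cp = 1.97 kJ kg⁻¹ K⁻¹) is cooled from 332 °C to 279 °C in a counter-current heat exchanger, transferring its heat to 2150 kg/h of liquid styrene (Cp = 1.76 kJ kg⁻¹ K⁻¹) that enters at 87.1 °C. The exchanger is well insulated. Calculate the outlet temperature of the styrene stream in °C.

T_c,out = 127 °C

Heat released by hot stream: Q = 1430 × 1.97 × (332 − 279) = 149310 kJ/h
Energy balance on cold side (adiabatic exchanger): Q = ṁ_c·Cp_c·(T_c,out − T_c,in)
T_c,out = 87.1 + 149310/(2150 × 1.76) = 126.56 °C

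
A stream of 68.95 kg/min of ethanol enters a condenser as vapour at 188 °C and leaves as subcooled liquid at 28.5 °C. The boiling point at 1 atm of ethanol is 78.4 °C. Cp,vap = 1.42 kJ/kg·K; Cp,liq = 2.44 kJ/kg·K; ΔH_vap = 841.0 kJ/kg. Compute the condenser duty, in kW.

vapour 188→78.4 °C: -155.63 kJ/kg
condensation at 78.4 °C: -841 kJ/kg
liquid 78.4→28.5 °C: -121.76 kJ/kg
Δh = -155.63 + -841 + -121.76 = -1118.4 kJ/kg
Q = ṁ·Δh = 68.95 kg/min × -1118.4 kJ/kg = -77113 kJ/min
|Q| = 1285.2 kW

Q_c = 1290 kW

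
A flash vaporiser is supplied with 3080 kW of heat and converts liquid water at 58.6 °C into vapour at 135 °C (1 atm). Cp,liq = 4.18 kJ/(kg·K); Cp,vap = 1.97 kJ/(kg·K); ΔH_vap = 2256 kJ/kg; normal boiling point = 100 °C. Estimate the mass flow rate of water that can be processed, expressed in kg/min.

Δh = 4.18×(100−58.6) + 2256 + 1.97×(135−100) = 2498 kJ/kg
Q = 3080 kW = 3080 kJ/s = 184800 kJ/min
ṁ = Q/Δh = 184800 / 2498 = 73.979 kg/min

ṁ = 74.0 kg/min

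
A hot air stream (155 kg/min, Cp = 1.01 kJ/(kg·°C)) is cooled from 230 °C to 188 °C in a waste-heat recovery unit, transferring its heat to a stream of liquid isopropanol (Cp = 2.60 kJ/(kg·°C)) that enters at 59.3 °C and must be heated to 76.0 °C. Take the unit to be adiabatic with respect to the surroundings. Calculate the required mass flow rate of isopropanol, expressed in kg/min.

ṁ_c = 151 kg/min

Heat released by hot stream: Q = 155 × 1.01 × (230 − 188) = 6575.1 kJ/min
Energy balance on cold side (adiabatic exchanger): Q = ṁ_c·Cp_c·(T_c,out − T_c,in)
ṁ_c = 6575.1 / [2.60 × (76.0 − 59.3)] = 151.43 kg/min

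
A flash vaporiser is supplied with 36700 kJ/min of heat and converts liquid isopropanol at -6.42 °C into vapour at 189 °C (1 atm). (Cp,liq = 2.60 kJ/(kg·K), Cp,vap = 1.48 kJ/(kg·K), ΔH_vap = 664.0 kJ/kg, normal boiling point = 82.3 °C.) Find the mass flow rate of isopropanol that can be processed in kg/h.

ṁ = 2090 kg/h

Δh = 2.60×(82.3−-6.42) + 664.0 + 1.48×(189−82.3) = 1052.6 kJ/kg
Q = 36700 kJ/min = 611.67 kJ/s = 2.202e+06 kJ/h
ṁ = Q/Δh = 2.202e+06 / 1052.6 = 2092 kg/h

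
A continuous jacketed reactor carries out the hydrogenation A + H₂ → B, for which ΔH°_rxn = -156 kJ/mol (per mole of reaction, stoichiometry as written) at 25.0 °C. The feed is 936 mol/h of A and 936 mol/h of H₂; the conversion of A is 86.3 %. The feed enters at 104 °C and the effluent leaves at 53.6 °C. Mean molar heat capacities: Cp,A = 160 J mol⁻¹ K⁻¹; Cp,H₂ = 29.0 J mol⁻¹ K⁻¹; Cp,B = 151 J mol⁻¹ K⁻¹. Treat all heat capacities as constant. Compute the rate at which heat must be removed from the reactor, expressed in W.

Q_out = 37700 W

Extent of reaction ξ = 0.863 × 936 = 807.77 mol/h
Reaction term: ξ·ΔH°_rxn = 807.77 × -156 = -126010 kJ/h
Sensible, feed 104→25 °C: -13975 kJ/h
Outlet flows (mol/h): A 128.23, H₂ 128.23, B 807.77
Sensible, products 25→53.6 °C: 4181.6 kJ/h
Q = ΔH = -135810 kJ/h = -37.724 kW
Heat removed = 37724 W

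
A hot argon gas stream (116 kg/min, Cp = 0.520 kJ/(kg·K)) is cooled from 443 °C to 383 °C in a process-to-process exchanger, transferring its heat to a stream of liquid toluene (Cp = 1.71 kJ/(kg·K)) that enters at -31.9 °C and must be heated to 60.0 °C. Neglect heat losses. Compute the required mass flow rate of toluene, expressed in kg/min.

ṁ_c = 23.0 kg/min

Heat released by hot stream: Q = 116 × 0.520 × (443 − 383) = 3619.2 kJ/min
Energy balance on cold side (adiabatic exchanger): Q = ṁ_c·Cp_c·(T_c,out − T_c,in)
ṁ_c = 3619.2 / [1.71 × (60.0 − -31.9)] = 23.03 kg/min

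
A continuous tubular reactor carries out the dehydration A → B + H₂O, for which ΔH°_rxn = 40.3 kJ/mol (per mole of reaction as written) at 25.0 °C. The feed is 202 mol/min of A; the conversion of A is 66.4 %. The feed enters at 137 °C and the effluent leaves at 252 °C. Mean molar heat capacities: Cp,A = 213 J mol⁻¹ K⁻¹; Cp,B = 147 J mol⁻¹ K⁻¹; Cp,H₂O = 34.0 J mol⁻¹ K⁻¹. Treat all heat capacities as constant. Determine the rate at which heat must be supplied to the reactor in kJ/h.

Q_in = 563000 kJ/h

Extent of reaction ξ = 0.664 × 202 = 134.13 mol/min
Reaction term: ξ·ΔH°_rxn = 134.13 × 40.3 = 5405.4 kJ/min
Sensible, feed 137→25 °C: -4818.9 kJ/min
Outlet flows (mol/min): A 67.872, B 134.13, H₂O 134.13
Sensible, products 25→252 °C: 8792.6 kJ/min
Q = ΔH = 9379 kJ/min = 156.32 kW
Heat supplied = 562740 kJ/h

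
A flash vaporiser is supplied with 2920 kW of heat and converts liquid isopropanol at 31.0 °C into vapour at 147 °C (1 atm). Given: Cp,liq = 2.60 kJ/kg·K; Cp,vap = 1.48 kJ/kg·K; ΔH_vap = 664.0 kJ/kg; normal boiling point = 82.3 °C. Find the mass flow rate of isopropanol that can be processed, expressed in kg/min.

Δh = 2.60×(82.3−31.0) + 664.0 + 1.48×(147−82.3) = 893.14 kJ/kg
Q = 2920 kW = 2920 kJ/s = 175200 kJ/min
ṁ = Q/Δh = 175200 / 893.14 = 196.16 kg/min

ṁ = 196 kg/min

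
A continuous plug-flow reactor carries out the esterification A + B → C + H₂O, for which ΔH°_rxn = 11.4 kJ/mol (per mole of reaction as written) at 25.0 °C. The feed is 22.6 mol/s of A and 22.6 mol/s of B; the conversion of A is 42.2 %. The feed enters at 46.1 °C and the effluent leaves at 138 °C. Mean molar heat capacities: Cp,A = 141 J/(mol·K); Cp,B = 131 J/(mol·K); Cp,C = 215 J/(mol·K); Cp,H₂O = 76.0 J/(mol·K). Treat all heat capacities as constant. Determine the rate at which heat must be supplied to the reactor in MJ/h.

Extent of reaction ξ = 0.422 × 22.6 = 9.5372 mol/s
Reaction term: ξ·ΔH°_rxn = 9.5372 × 11.4 = 108.72 kJ/s
Sensible, feed 46.1→25 °C: -129.71 kJ/s
Outlet flows (mol/s): A 13.063, B 13.063, C 9.5372, H₂O 9.5372
Sensible, products 25→138 °C: 715.11 kJ/s
Q = ΔH = 694.13 kJ/s = 694.13 kW
Heat supplied = 2498.9 MJ/h

Q_in = 2500 MJ/h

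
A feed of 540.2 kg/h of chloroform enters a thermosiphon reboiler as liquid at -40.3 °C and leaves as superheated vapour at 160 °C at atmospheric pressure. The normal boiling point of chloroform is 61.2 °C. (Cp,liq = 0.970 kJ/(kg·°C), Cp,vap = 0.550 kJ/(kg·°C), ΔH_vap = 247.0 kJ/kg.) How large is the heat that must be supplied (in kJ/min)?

Q = 3600 kJ/min

liquid -40.3→61.2 °C: 98.455 kJ/kg
vaporisation at 61.2 °C: 247 kJ/kg
vapour 61.2→160 °C: 54.34 kJ/kg
Δh = 98.455 + 247 + 54.34 = 399.8 kJ/kg
Q = ṁ·Δh = 540.2 kg/h × 399.8 kJ/kg = 215970 kJ/h
|Q| = 59.991 kW = 3599.5 kJ/min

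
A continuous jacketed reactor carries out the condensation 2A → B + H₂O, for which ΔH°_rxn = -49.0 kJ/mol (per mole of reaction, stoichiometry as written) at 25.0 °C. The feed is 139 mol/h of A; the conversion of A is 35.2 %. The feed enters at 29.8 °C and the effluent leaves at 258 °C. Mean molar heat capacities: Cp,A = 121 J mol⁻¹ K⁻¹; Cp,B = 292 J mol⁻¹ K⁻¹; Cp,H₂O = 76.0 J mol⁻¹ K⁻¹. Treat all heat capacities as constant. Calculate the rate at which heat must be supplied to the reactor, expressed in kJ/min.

Extent of reaction ξ = 0.352 × 139 / 2 = 24.464 mol/h
Reaction term: ξ·ΔH°_rxn = 24.464 × -49.0 = -1198.7 kJ/h
Sensible, feed 29.8→25 °C: -80.731 kJ/h
Outlet flows (mol/h): A 90.072, B 24.464, H₂O 24.464
Sensible, products 25→258 °C: 4637 kJ/h
Q = ΔH = 3357.6 kJ/h = 0.93266 kW
Heat supplied = 55.96 kJ/min

Q_in = 56.0 kJ/min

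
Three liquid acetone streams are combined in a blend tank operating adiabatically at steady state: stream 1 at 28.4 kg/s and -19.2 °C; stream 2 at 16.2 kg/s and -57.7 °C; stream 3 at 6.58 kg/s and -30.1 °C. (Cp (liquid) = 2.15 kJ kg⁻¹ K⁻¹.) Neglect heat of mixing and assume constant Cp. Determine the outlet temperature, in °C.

Adiabatic, steady state ⇒ Σ ṁᵢCp,ᵢ(T_out − Tᵢ) = 0
Σ ṁᵢCp,ᵢTᵢ = 28.4×2.15×-19.2 + 16.2×2.15×-57.7 + 6.58×2.15×-30.1 = -3607.9
Σ ṁᵢCp,ᵢ = 28.4×2.15 + 16.2×2.15 + 6.58×2.15 = 110.04
T_out = -3607.9 / 110.04 = -32.788 °C

T_out = -32.8 °C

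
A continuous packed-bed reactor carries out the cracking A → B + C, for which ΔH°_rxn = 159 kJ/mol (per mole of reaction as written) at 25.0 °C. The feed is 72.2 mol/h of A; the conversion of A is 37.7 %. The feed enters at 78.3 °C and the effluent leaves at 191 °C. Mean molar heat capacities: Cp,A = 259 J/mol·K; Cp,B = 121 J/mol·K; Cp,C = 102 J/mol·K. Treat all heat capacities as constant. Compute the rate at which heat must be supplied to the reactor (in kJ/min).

Extent of reaction ξ = 0.377 × 72.2 = 27.219 mol/h
Reaction term: ξ·ΔH°_rxn = 27.219 × 159 = 4327.9 kJ/h
Sensible, feed 78.3→25 °C: -996.7 kJ/h
Outlet flows (mol/h): A 44.981, B 27.219, C 27.219
Sensible, products 25→191 °C: 2941.5 kJ/h
Q = ΔH = 6272.7 kJ/h = 1.7424 kW
Heat supplied = 104.54 kJ/min

Q_in = 105 kJ/min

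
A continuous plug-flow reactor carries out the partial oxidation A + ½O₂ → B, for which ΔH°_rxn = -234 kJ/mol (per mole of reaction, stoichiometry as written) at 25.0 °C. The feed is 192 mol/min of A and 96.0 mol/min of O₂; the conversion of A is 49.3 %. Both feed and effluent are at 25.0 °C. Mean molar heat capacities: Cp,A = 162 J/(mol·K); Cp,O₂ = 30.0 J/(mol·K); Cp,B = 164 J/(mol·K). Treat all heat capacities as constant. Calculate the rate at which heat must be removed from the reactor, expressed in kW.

Q_out = 369 kW

Extent of reaction ξ = 0.493 × 192 = 94.656 mol/min
Reaction term: ξ·ΔH°_rxn = 94.656 × -234 = -22150 kJ/min
Q = ΔH = -22150 kJ/min = -369.16 kW
Heat removed = 369.16 kW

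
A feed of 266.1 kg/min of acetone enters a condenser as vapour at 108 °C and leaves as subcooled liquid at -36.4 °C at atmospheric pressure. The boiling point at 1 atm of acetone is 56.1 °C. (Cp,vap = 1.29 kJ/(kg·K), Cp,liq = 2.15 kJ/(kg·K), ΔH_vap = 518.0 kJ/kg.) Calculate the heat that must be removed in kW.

Q_c = 3480 kW

vapour 108→56.1 °C: -66.951 kJ/kg
condensation at 56.1 °C: -518 kJ/kg
liquid 56.1→-36.4 °C: -198.88 kJ/kg
Δh = -66.951 + -518 + -198.88 = -783.83 kJ/kg
Q = ṁ·Δh = 266.1 kg/min × -783.83 kJ/kg = -208580 kJ/min
|Q| = 3476.3 kW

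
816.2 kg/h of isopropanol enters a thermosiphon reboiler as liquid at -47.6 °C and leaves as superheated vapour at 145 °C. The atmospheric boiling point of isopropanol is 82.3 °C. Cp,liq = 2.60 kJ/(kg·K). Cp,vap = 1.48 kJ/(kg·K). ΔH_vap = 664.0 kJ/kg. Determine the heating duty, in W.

liquid -47.6→82.3 °C: 337.74 kJ/kg
vaporisation at 82.3 °C: 664 kJ/kg
vapour 82.3→145 °C: 92.796 kJ/kg
Δh = 337.74 + 664 + 92.796 = 1094.5 kJ/kg
Q = ṁ·Δh = 816.2 kg/h × 1094.5 kJ/kg = 893360 kJ/h
|Q| = 248.16 kW = 248160 W

Q = 248000 W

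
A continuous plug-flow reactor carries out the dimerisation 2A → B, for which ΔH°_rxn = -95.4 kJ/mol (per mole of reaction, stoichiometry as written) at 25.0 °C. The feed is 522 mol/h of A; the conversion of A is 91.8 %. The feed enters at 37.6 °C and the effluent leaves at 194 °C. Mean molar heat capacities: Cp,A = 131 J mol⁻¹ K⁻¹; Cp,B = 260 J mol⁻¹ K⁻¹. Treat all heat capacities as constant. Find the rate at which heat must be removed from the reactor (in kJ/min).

Q_out = 204 kJ/min

Extent of reaction ξ = 0.918 × 522 / 2 = 239.6 mol/h
Reaction term: ξ·ΔH°_rxn = 239.6 × -95.4 = -22858 kJ/h
Sensible, feed 37.6→25 °C: -861.61 kJ/h
Outlet flows (mol/h): A 42.804, B 239.6
Sensible, products 25→194 °C: 11476 kJ/h
Q = ΔH = -12244 kJ/h = -3.401 kW
Heat removed = 204.06 kJ/min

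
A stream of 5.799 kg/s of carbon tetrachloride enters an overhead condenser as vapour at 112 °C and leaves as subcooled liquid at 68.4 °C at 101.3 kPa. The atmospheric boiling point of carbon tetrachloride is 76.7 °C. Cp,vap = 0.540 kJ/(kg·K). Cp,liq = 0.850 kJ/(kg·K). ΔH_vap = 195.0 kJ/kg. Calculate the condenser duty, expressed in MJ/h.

Q_c = 4620 MJ/h

vapour 112→76.7 °C: -19.062 kJ/kg
condensation at 76.7 °C: -195 kJ/kg
liquid 76.7→68.4 °C: -7.055 kJ/kg
Δh = -19.062 + -195 + -7.055 = -221.12 kJ/kg
Q = ṁ·Δh = 5.799 kg/s × -221.12 kJ/kg = -1282.3 kJ/s
|Q| = 1282.3 kW = 4616.1 MJ/h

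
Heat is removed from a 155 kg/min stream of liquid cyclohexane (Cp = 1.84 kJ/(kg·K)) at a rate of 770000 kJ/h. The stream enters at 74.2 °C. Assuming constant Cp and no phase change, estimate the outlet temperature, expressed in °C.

Q = 770000 kJ/h = 12833 kJ/min
ΔT = Q/(ṁ·Cp) = 12833/(155×1.84) = 44.998 K
T_out = 74.2 − 44.998 = 29.202 °C

T_out = 29.2 °C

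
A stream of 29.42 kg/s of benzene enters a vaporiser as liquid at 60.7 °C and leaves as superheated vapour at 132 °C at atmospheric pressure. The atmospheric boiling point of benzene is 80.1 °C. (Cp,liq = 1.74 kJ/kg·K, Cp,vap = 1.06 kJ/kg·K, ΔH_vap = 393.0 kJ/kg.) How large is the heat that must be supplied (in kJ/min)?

Q = 850000 kJ/min

liquid 60.7→80.1 °C: 33.756 kJ/kg
vaporisation at 80.1 °C: 393 kJ/kg
vapour 80.1→132 °C: 55.014 kJ/kg
Δh = 33.756 + 393 + 55.014 = 481.77 kJ/kg
Q = ṁ·Δh = 29.42 kg/s × 481.77 kJ/kg = 14174 kJ/s
|Q| = 14174 kW = 850420 kJ/min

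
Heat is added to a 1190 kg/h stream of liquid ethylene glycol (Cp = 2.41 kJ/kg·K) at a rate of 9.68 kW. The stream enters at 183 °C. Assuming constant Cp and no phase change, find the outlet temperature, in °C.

Q = 9.68 kW = 34848 kJ/h
ΔT = Q/(ṁ·Cp) = 34848/(1190×2.41) = 12.151 K
T_out = 183 + 12.151 = 195.15 °C

T_out = 195 °C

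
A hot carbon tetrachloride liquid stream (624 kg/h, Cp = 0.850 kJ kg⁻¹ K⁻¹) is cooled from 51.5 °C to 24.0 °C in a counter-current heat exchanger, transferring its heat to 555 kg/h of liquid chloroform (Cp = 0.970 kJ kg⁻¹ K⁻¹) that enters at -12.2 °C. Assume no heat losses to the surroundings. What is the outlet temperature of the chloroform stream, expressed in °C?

T_c,out = 14.9 °C

Heat released by hot stream: Q = 624 × 0.850 × (51.5 − 24.0) = 14586 kJ/h
Energy balance on cold side (adiabatic exchanger): Q = ṁ_c·Cp_c·(T_c,out − T_c,in)
T_c,out = -12.2 + 14586/(555 × 0.970) = 14.894 °C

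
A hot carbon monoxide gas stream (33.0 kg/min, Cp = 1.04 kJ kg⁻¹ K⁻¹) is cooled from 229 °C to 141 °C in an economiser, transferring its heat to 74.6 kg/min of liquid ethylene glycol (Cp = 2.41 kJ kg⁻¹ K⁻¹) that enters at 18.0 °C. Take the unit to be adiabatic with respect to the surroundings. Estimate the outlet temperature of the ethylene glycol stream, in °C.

Heat released by hot stream: Q = 33.0 × 1.04 × (229 − 141) = 3020.2 kJ/min
Energy balance on cold side (adiabatic exchanger): Q = ṁ_c·Cp_c·(T_c,out − T_c,in)
T_c,out = 18.0 + 3020.2/(74.6 × 2.41) = 34.799 °C

T_c,out = 34.8 °C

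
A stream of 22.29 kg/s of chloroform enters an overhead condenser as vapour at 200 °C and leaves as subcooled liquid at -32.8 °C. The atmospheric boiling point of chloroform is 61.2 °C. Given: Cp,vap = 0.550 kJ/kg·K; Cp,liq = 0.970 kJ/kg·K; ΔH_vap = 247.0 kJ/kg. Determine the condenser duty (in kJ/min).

Q_c = 554000 kJ/min

vapour 200→61.2 °C: -76.34 kJ/kg
condensation at 61.2 °C: -247 kJ/kg
liquid 61.2→-32.8 °C: -91.18 kJ/kg
Δh = -76.34 + -247 + -91.18 = -414.52 kJ/kg
Q = ṁ·Δh = 22.29 kg/s × -414.52 kJ/kg = -9239.7 kJ/s
|Q| = 9239.7 kW = 554380 kJ/min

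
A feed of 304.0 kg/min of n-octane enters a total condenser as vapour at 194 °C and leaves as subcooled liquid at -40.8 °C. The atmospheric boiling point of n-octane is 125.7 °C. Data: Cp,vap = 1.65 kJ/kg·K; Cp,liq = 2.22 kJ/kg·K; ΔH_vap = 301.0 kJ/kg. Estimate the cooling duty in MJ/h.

Q_c = 14300 MJ/h

vapour 194→125.7 °C: -112.69 kJ/kg
condensation at 125.7 °C: -301 kJ/kg
liquid 125.7→-40.8 °C: -369.63 kJ/kg
Δh = -112.69 + -301 + -369.63 = -783.33 kJ/kg
Q = ṁ·Δh = 304.0 kg/min × -783.33 kJ/kg = -238130 kJ/min
|Q| = 3968.8 kW = 14288 MJ/h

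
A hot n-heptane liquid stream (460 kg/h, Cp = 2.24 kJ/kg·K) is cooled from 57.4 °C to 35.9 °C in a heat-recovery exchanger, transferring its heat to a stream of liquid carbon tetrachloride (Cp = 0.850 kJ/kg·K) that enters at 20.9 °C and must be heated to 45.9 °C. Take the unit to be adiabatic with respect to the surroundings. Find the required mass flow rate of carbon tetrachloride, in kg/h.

Heat released by hot stream: Q = 460 × 2.24 × (57.4 − 35.9) = 22154 kJ/h
Energy balance on cold side (adiabatic exchanger): Q = ṁ_c·Cp_c·(T_c,out − T_c,in)
ṁ_c = 22154 / [0.850 × (45.9 − 20.9)] = 1042.5 kg/h

ṁ_c = 1040 kg/h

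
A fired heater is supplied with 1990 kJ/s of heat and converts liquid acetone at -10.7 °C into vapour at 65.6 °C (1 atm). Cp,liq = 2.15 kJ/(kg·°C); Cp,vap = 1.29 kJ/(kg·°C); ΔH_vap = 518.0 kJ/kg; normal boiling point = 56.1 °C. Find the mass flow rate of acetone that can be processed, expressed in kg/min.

Δh = 2.15×(56.1−-10.7) + 518.0 + 1.29×(65.6−56.1) = 673.88 kJ/kg
Q = 1990 kJ/s = 1990 kJ/s = 119400 kJ/min
ṁ = Q/Δh = 119400 / 673.88 = 177.18 kg/min

ṁ = 177 kg/min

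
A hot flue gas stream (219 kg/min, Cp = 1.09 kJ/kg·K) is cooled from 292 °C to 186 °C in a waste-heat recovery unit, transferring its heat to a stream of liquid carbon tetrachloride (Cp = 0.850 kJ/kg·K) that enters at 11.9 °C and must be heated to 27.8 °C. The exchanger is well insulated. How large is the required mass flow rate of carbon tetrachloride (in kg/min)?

ṁ_c = 1870 kg/min

Heat released by hot stream: Q = 219 × 1.09 × (292 − 186) = 25303 kJ/min
Energy balance on cold side (adiabatic exchanger): Q = ṁ_c·Cp_c·(T_c,out − T_c,in)
ṁ_c = 25303 / [0.850 × (27.8 − 11.9)] = 1872.2 kg/min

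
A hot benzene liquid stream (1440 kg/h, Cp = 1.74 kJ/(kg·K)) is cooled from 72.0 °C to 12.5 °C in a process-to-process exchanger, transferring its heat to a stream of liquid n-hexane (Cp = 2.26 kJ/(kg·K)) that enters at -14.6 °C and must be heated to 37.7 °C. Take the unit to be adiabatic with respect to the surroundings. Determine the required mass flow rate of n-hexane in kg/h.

Heat released by hot stream: Q = 1440 × 1.74 × (72.0 − 12.5) = 149080 kJ/h
Energy balance on cold side (adiabatic exchanger): Q = ṁ_c·Cp_c·(T_c,out − T_c,in)
ṁ_c = 149080 / [2.26 × (37.7 − -14.6)] = 1261.3 kg/h

ṁ_c = 1260 kg/h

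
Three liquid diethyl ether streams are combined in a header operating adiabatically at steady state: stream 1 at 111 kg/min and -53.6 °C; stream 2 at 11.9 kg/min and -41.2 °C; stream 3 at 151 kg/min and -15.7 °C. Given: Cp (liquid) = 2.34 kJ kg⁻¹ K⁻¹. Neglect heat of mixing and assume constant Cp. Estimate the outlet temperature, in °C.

No heat crosses the boundary, so H_out = H_in.
Σ ṁᵢCp,ᵢTᵢ = 111×2.34×-53.6 + 11.9×2.34×-41.2 + 151×2.34×-15.7 = -20617
Σ ṁᵢCp,ᵢ = 111×2.34 + 11.9×2.34 + 151×2.34 = 640.93
T_out = -20617 / 640.93 = -32.167 °C

T_out = -32.2 °C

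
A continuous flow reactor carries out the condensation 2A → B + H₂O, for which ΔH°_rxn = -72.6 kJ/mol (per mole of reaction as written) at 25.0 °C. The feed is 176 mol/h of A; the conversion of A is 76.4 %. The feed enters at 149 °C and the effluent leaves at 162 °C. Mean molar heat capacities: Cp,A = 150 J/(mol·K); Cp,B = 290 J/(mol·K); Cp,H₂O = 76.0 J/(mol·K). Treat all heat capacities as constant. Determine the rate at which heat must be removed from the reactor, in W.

Q_out = 1090 W

Extent of reaction ξ = 0.764 × 176 / 2 = 67.232 mol/h
Reaction term: ξ·ΔH°_rxn = 67.232 × -72.6 = -4881 kJ/h
Sensible, feed 149→25 °C: -3273.6 kJ/h
Outlet flows (mol/h): A 41.536, B 67.232, H₂O 67.232
Sensible, products 25→162 °C: 4224.7 kJ/h
Q = ΔH = -3929.9 kJ/h = -1.0916 kW
Heat removed = 1091.6 W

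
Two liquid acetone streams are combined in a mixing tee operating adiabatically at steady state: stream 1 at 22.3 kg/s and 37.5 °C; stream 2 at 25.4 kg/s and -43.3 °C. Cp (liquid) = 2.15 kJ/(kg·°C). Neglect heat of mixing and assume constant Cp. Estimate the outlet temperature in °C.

T_out = -5.53 °C

No heat crosses the boundary, so H_out = H_in.
T_out = Σ ṁᵢCp,ᵢTᵢ / Σ ṁᵢCp,ᵢ
      = -566.68 / 102.55 = -5.5256 °C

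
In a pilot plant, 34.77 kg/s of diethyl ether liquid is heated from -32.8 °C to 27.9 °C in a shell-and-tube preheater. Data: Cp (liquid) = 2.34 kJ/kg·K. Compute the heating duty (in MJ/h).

Q = 17800 MJ/h

Q = ṁ·Cp·ΔT = 34.77 × 2.34 × (27.9 − -32.8) = 4938.7 kJ/s
Heating duty = 17779 MJ/h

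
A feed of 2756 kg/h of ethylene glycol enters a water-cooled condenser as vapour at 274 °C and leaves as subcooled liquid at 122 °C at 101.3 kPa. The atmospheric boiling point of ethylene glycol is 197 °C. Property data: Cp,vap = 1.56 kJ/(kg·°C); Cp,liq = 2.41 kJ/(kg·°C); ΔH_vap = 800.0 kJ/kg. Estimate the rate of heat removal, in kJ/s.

vapour 274→197 °C: -120.12 kJ/kg
condensation at 197 °C: -800 kJ/kg
liquid 197→122 °C: -180.75 kJ/kg
Δh = -120.12 + -800 + -180.75 = -1100.9 kJ/kg
Q = ṁ·Δh = 2756 kg/h × -1100.9 kJ/kg = -3.034e+06 kJ/h
|Q| = 842.78 kW

Q_c = 843 kJ/s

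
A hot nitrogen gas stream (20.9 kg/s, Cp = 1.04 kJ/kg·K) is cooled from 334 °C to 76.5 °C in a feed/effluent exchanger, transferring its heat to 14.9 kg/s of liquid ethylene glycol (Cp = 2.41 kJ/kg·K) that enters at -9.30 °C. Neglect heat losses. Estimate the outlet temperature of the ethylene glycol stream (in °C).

Heat released by hot stream: Q = 20.9 × 1.04 × (334 − 76.5) = 5597 kJ/s
Energy balance on cold side (adiabatic exchanger): Q = ṁ_c·Cp_c·(T_c,out − T_c,in)
T_c,out = -9.30 + 5597/(14.9 × 2.41) = 146.57 °C

T_c,out = 147 °C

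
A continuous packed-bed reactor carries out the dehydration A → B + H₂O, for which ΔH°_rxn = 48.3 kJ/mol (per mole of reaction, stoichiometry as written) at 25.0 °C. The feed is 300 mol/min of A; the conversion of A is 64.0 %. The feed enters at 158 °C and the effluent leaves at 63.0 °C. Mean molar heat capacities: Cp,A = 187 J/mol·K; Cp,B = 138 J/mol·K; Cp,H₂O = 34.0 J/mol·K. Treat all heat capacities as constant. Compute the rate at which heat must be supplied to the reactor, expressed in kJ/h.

Q_in = 230000 kJ/h

Extent of reaction ξ = 0.640 × 300 = 192 mol/min
Reaction term: ξ·ΔH°_rxn = 192 × 48.3 = 9273.6 kJ/min
Sensible, feed 158→25 °C: -7461.3 kJ/min
Outlet flows (mol/min): A 108, B 192, H₂O 192
Sensible, products 25→63.0 °C: 2022.4 kJ/min
Q = ΔH = 3834.7 kJ/min = 63.911 kW
Heat supplied = 230080 kJ/h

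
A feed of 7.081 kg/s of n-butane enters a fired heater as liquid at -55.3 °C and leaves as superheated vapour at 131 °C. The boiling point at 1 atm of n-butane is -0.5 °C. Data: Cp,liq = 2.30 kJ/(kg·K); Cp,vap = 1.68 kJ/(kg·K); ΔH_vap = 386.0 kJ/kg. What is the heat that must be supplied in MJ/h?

liquid -55.3→-0.5 °C: 126.04 kJ/kg
vaporisation at -0.5 °C: 386 kJ/kg
vapour -0.5→131 °C: 220.92 kJ/kg
Δh = 126.04 + 386 + 220.92 = 732.96 kJ/kg
Q = ṁ·Δh = 7.081 kg/s × 732.96 kJ/kg = 5190.1 kJ/s
|Q| = 5190.1 kW = 18684 MJ/h

Q = 18700 MJ/h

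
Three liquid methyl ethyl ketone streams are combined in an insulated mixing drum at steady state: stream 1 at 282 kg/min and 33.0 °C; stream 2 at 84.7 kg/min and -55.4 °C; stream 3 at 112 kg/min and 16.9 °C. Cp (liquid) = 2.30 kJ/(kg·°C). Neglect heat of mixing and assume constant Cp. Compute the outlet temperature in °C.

T_out = 13.6 °C

No heat crosses the boundary, so H_out = H_in.
Σ ṁᵢCp,ᵢTᵢ = 282×2.30×33.0 + 84.7×2.30×-55.4 + 112×2.30×16.9 = 14965
Σ ṁᵢCp,ᵢ = 282×2.30 + 84.7×2.30 + 112×2.30 = 1101
T_out = 14965 / 1101 = 13.592 °C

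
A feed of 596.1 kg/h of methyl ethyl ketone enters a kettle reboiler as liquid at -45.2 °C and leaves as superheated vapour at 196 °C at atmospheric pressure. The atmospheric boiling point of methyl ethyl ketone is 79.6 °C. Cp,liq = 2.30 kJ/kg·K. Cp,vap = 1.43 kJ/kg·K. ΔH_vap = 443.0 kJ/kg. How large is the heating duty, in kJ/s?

Q = 148 kJ/s

liquid -45.2→79.6 °C: 287.04 kJ/kg
vaporisation at 79.6 °C: 443 kJ/kg
vapour 79.6→196 °C: 166.45 kJ/kg
Δh = 287.04 + 443 + 166.45 = 896.49 kJ/kg
Q = ṁ·Δh = 596.1 kg/h × 896.49 kJ/kg = 534400 kJ/h
|Q| = 148.44 kW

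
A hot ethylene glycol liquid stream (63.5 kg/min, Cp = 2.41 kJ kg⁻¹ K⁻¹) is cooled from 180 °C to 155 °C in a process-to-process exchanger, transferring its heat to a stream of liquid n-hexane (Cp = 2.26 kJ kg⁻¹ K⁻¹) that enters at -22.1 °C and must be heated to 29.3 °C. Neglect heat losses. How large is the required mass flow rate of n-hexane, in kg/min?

Heat released by hot stream: Q = 63.5 × 2.41 × (180 − 155) = 3825.9 kJ/min
Energy balance on cold side (adiabatic exchanger): Q = ṁ_c·Cp_c·(T_c,out − T_c,in)
ṁ_c = 3825.9 / [2.26 × (29.3 − -22.1)] = 32.935 kg/min

ṁ_c = 32.9 kg/min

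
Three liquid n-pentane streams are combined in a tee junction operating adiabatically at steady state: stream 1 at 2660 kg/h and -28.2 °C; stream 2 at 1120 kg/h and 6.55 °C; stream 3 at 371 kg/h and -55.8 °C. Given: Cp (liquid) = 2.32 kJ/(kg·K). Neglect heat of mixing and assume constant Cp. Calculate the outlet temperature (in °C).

T_out = -21.3 °C

Adiabatic, steady state ⇒ Σ ṁᵢCp,ᵢ(T_out − Tᵢ) = 0
T_out = Σ ṁᵢCp,ᵢTᵢ / Σ ṁᵢCp,ᵢ
      = -205040 / 9630.3 = -21.291 °C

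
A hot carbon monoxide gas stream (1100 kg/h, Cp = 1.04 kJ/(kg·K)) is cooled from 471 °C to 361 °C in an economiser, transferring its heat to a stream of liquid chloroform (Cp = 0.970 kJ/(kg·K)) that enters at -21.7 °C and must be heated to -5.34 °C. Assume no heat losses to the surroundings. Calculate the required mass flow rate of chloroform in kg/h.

ṁ_c = 7930 kg/h

Heat released by hot stream: Q = 1100 × 1.04 × (471 − 361) = 125840 kJ/h
Energy balance on cold side (adiabatic exchanger): Q = ṁ_c·Cp_c·(T_c,out − T_c,in)
ṁ_c = 125840 / [0.970 × (-5.34 − -21.7)] = 7929.8 kg/h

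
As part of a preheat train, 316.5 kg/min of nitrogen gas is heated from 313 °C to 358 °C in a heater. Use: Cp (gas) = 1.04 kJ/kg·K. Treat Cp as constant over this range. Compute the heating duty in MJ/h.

Q = 889 MJ/h

Q = ṁ·Cp·ΔT = 316.5 × 1.04 × (358 − 313) = 14812 kJ/min
Converting: 14812 / 60 s = 246.87 kW
Heating duty = 888.73 MJ/h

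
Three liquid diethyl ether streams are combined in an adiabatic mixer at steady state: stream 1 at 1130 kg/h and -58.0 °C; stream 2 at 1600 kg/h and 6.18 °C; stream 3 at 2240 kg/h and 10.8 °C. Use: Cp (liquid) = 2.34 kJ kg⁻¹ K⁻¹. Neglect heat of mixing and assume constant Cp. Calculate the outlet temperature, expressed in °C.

T_out = -6.33 °C

Energy balance with Q = 0: Σ ṁᵢCp,ᵢ(T_out − Tᵢ) = 0
Σ ṁᵢCp,ᵢTᵢ = 1130×2.34×-58.0 + 1600×2.34×6.18 + 2240×2.34×10.8 = -73616
Σ ṁᵢCp,ᵢ = 1130×2.34 + 1600×2.34 + 2240×2.34 = 11630
T_out = -73616 / 11630 = -6.33 °C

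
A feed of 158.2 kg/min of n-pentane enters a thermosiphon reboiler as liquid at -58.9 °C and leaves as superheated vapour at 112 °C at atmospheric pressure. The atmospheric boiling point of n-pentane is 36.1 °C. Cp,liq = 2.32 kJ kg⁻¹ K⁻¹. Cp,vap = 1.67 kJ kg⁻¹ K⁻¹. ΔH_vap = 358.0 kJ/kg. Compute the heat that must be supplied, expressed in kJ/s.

Q = 1860 kJ/s

liquid -58.9→36.1 °C: 220.4 kJ/kg
vaporisation at 36.1 °C: 358 kJ/kg
vapour 36.1→112 °C: 126.75 kJ/kg
Δh = 220.4 + 358 + 126.75 = 705.15 kJ/kg
Q = ṁ·Δh = 158.2 kg/min × 705.15 kJ/kg = 111560 kJ/min
|Q| = 1859.3 kW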